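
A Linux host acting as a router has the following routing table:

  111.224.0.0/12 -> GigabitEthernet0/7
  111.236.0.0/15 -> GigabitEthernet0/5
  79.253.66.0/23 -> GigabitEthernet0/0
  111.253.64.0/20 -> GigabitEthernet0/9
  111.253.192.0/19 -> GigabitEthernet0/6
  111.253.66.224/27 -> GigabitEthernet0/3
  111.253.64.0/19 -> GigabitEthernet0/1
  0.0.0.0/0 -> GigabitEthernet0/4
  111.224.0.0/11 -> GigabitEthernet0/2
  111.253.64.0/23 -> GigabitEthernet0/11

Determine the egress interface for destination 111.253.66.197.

Routes whose prefix contains 111.253.66.197:
  0.0.0.0/0 (default, matches everything) -> GigabitEthernet0/4
  111.224.0.0/11 (111.224.0.0 - 111.255.255.255) -> GigabitEthernet0/2
  111.253.64.0/19 (111.253.64.0 - 111.253.95.255) -> GigabitEthernet0/1
  111.253.64.0/20 (111.253.64.0 - 111.253.79.255) -> GigabitEthernet0/9
More-specific entries that do NOT match:
  111.253.66.224/27 (111.253.66.224 - 111.253.66.255) does not contain 111.253.66.197
  79.253.66.0/23 (79.253.66.0 - 79.253.67.255) does not contain 111.253.66.197
  111.253.64.0/23 (111.253.64.0 - 111.253.65.255) does not contain 111.253.66.197
Longest matching prefix is /20 -> interface GigabitEthernet0/9.

GigabitEthernet0/9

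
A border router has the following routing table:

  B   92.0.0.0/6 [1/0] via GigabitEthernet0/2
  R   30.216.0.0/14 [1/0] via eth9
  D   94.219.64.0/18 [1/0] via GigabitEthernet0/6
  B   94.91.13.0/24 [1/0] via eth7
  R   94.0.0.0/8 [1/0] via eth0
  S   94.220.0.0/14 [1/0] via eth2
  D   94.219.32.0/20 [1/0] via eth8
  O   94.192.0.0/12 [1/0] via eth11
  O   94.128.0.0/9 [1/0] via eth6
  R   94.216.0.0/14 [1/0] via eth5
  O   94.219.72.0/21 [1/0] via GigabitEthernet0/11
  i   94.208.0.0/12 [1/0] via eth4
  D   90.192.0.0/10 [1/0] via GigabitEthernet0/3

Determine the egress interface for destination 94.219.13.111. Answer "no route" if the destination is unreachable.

eth5

Routes whose prefix contains 94.219.13.111:
  92.0.0.0/6 (92.0.0.0 - 95.255.255.255) -> GigabitEthernet0/2
  94.0.0.0/8 (94.0.0.0 - 94.255.255.255) -> eth0
  94.128.0.0/9 (94.128.0.0 - 94.255.255.255) -> eth6
  94.208.0.0/12 (94.208.0.0 - 94.223.255.255) -> eth4
  94.216.0.0/14 (94.216.0.0 - 94.219.255.255) -> eth5
More-specific entries that do NOT match:
  94.91.13.0/24 (94.91.13.0 - 94.91.13.255) does not contain 94.219.13.111
  94.219.72.0/21 (94.219.72.0 - 94.219.79.255) does not contain 94.219.13.111
  94.219.32.0/20 (94.219.32.0 - 94.219.47.255) does not contain 94.219.13.111
  94.219.64.0/18 (94.219.64.0 - 94.219.127.255) does not contain 94.219.13.111
Longest matching prefix is /14 -> interface eth5.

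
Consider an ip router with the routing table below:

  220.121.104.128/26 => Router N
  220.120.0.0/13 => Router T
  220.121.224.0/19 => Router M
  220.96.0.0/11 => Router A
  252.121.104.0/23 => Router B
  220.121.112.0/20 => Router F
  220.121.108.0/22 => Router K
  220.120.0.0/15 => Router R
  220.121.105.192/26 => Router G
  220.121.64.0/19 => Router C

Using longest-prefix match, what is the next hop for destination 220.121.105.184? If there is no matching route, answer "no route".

Routes whose prefix contains 220.121.105.184:
  220.96.0.0/11 (220.96.0.0 - 220.127.255.255) -> Router A
  220.120.0.0/13 (220.120.0.0 - 220.127.255.255) -> Router T
  220.120.0.0/15 (220.120.0.0 - 220.121.255.255) -> Router R
More-specific entries that do NOT match:
  220.121.104.128/26 (220.121.104.128 - 220.121.104.191) does not contain 220.121.105.184
  220.121.105.192/26 (220.121.105.192 - 220.121.105.255) does not contain 220.121.105.184
  252.121.104.0/23 (252.121.104.0 - 252.121.105.255) does not contain 220.121.105.184
  220.121.108.0/22 (220.121.108.0 - 220.121.111.255) does not contain 220.121.105.184
  220.121.112.0/20 (220.121.112.0 - 220.121.127.255) does not contain 220.121.105.184
  220.121.224.0/19 (220.121.224.0 - 220.121.255.255) does not contain 220.121.105.184
  220.121.64.0/19 (220.121.64.0 - 220.121.95.255) does not contain 220.121.105.184
Longest matching prefix is /15 -> next hop Router R.

Router R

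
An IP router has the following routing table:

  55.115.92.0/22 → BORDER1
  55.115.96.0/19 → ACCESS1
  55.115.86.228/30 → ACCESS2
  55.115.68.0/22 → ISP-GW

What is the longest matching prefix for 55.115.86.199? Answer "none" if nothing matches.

55.115.86.199 is outside every listed prefix and there is no default route.

none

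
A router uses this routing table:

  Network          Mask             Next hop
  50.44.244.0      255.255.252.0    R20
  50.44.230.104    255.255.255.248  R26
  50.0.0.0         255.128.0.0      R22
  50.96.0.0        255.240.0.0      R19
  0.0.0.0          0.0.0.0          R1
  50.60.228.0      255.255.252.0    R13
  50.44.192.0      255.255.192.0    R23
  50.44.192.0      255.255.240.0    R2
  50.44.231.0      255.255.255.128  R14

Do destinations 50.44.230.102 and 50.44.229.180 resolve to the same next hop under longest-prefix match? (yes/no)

yes

50.44.230.102: longest match 50.44.192.0/18 -> R23
50.44.229.180: longest match 50.44.192.0/18 -> R23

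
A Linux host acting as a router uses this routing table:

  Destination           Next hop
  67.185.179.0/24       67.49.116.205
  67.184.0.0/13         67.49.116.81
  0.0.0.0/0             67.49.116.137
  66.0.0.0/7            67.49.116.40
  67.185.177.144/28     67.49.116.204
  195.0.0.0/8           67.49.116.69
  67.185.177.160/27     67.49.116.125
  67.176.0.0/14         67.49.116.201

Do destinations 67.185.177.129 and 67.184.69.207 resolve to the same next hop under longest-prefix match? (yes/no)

yes

67.185.177.129: longest match 67.184.0.0/13 -> 67.49.116.81
67.184.69.207: longest match 67.184.0.0/13 -> 67.49.116.81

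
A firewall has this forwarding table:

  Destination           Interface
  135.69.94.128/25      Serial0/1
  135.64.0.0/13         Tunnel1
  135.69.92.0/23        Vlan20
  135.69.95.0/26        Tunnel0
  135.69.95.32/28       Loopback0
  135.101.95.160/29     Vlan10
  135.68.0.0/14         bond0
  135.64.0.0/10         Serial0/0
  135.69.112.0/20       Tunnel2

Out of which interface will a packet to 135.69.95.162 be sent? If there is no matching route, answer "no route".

Routes whose prefix contains 135.69.95.162:
  135.64.0.0/10 (135.64.0.0 - 135.127.255.255) -> Serial0/0
  135.64.0.0/13 (135.64.0.0 - 135.71.255.255) -> Tunnel1
  135.68.0.0/14 (135.68.0.0 - 135.71.255.255) -> bond0
More-specific entries that do NOT match:
  135.101.95.160/29 (135.101.95.160 - 135.101.95.167) does not contain 135.69.95.162
  135.69.95.32/28 (135.69.95.32 - 135.69.95.47) does not contain 135.69.95.162
  135.69.95.0/26 (135.69.95.0 - 135.69.95.63) does not contain 135.69.95.162
  135.69.94.128/25 (135.69.94.128 - 135.69.94.255) does not contain 135.69.95.162
  135.69.92.0/23 (135.69.92.0 - 135.69.93.255) does not contain 135.69.95.162
  135.69.112.0/20 (135.69.112.0 - 135.69.127.255) does not contain 135.69.95.162
Longest matching prefix is /14 -> interface bond0.

bond0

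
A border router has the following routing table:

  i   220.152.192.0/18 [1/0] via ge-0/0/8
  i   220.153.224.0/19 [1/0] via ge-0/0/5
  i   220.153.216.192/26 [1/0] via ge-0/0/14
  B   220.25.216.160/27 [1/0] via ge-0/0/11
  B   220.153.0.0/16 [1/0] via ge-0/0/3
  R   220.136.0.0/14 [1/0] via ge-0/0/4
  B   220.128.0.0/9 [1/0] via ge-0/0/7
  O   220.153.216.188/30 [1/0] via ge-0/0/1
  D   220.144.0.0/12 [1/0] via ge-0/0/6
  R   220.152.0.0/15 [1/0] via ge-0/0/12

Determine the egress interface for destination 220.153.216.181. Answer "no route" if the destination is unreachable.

ge-0/0/3

Routes whose prefix contains 220.153.216.181:
  220.128.0.0/9 (220.128.0.0 - 220.255.255.255) -> ge-0/0/7
  220.144.0.0/12 (220.144.0.0 - 220.159.255.255) -> ge-0/0/6
  220.152.0.0/15 (220.152.0.0 - 220.153.255.255) -> ge-0/0/12
  220.153.0.0/16 (220.153.0.0 - 220.153.255.255) -> ge-0/0/3
More-specific entries that do NOT match:
  220.153.216.188/30 (220.153.216.188 - 220.153.216.191) does not contain 220.153.216.181
  220.25.216.160/27 (220.25.216.160 - 220.25.216.191) does not contain 220.153.216.181
  220.153.216.192/26 (220.153.216.192 - 220.153.216.255) does not contain 220.153.216.181
  220.153.224.0/19 (220.153.224.0 - 220.153.255.255) does not contain 220.153.216.181
  220.152.192.0/18 (220.152.192.0 - 220.152.255.255) does not contain 220.153.216.181
Longest matching prefix is /16 -> interface ge-0/0/3.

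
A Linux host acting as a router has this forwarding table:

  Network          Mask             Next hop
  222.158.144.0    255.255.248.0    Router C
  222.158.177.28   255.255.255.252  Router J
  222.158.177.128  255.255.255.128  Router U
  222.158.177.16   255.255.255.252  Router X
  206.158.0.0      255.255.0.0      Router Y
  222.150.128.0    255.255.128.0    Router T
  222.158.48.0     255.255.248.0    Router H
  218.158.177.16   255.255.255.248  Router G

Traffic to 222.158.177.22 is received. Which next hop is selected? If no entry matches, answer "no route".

No entry's prefix contains 222.158.177.22; there is no default route.

no route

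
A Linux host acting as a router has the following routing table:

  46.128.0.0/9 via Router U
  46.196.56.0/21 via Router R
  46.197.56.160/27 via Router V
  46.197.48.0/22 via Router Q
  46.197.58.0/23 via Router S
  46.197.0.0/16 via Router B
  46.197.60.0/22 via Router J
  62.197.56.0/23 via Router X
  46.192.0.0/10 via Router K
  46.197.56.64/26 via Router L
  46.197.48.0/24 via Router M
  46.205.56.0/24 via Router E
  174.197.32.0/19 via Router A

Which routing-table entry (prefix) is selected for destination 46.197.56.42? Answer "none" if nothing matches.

Entries matching 46.197.56.42:
  46.128.0.0/9 (46.128.0.0 - 46.255.255.255)
  46.192.0.0/10 (46.192.0.0 - 46.255.255.255)
  46.197.0.0/16 (46.197.0.0 - 46.197.255.255)
Most specific is 46.197.0.0/16.

46.197.0.0/16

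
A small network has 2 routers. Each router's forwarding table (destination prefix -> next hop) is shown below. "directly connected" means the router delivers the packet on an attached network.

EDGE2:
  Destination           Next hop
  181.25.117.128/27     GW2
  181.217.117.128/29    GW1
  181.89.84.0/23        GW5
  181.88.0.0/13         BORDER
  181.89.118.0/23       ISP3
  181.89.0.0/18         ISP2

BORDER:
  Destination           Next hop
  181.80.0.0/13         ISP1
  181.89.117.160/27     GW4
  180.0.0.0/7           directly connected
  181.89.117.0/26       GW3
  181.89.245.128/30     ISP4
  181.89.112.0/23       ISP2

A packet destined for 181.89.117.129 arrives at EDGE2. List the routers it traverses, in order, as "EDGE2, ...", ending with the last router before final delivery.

EDGE2, BORDER

At EDGE2: longest match for 181.89.117.129 is 181.88.0.0/13 -> BORDER
At BORDER: longest match for 181.89.117.129 is 180.0.0.0/7 -> directly connected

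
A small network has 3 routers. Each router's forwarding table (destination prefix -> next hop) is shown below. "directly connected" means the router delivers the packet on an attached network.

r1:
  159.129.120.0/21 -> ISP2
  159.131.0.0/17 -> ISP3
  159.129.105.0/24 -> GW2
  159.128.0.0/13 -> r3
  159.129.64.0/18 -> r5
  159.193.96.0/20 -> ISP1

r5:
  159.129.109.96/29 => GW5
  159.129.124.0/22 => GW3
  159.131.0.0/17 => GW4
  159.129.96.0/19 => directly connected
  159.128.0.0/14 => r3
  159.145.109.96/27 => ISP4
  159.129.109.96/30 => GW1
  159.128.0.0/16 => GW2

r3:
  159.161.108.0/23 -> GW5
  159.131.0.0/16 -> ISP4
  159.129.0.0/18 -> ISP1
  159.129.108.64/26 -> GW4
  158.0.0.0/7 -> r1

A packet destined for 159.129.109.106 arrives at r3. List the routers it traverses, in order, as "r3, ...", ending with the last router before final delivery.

At r3: longest match for 159.129.109.106 is 158.0.0.0/7 -> r1
At r1: longest match for 159.129.109.106 is 159.129.64.0/18 -> r5
At r5: longest match for 159.129.109.106 is 159.129.96.0/19 -> directly connected

r3, r1, r5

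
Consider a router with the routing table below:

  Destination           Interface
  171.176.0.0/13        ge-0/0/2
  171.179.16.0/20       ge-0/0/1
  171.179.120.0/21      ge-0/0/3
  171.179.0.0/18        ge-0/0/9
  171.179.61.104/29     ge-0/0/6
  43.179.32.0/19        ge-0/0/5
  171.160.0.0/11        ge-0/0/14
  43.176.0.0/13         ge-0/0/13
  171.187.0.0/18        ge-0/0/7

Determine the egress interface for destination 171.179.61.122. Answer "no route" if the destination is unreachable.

ge-0/0/9

Routes whose prefix contains 171.179.61.122:
  171.160.0.0/11 (171.160.0.0 - 171.191.255.255) -> ge-0/0/14
  171.176.0.0/13 (171.176.0.0 - 171.183.255.255) -> ge-0/0/2
  171.179.0.0/18 (171.179.0.0 - 171.179.63.255) -> ge-0/0/9
More-specific entries that do NOT match:
  171.179.61.104/29 (171.179.61.104 - 171.179.61.111) does not contain 171.179.61.122
  171.179.120.0/21 (171.179.120.0 - 171.179.127.255) does not contain 171.179.61.122
  171.179.16.0/20 (171.179.16.0 - 171.179.31.255) does not contain 171.179.61.122
  43.179.32.0/19 (43.179.32.0 - 43.179.63.255) does not contain 171.179.61.122
Longest matching prefix is /18 -> interface ge-0/0/9.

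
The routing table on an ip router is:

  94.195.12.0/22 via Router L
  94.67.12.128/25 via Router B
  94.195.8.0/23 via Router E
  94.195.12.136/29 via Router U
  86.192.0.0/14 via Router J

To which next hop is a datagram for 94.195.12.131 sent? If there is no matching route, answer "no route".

Router L

Routes whose prefix contains 94.195.12.131:
  94.195.12.0/22 (94.195.12.0 - 94.195.15.255) -> Router L
More-specific entries that do NOT match:
  94.195.12.136/29 (94.195.12.136 - 94.195.12.143) does not contain 94.195.12.131
  94.67.12.128/25 (94.67.12.128 - 94.67.12.255) does not contain 94.195.12.131
  94.195.8.0/23 (94.195.8.0 - 94.195.9.255) does not contain 94.195.12.131
Longest matching prefix is /22 -> next hop Router L.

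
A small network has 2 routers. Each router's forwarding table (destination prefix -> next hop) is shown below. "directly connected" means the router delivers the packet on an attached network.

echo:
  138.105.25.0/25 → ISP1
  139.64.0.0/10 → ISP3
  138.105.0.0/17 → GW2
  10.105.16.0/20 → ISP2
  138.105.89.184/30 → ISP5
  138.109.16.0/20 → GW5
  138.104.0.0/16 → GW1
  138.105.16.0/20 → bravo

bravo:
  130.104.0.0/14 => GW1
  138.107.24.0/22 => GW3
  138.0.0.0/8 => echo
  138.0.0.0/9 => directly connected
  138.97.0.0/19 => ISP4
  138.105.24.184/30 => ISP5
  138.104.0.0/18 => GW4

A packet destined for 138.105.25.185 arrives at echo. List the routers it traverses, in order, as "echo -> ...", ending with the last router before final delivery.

At echo: longest match for 138.105.25.185 is 138.105.16.0/20 -> bravo
At bravo: longest match for 138.105.25.185 is 138.0.0.0/9 -> directly connected

echo -> bravo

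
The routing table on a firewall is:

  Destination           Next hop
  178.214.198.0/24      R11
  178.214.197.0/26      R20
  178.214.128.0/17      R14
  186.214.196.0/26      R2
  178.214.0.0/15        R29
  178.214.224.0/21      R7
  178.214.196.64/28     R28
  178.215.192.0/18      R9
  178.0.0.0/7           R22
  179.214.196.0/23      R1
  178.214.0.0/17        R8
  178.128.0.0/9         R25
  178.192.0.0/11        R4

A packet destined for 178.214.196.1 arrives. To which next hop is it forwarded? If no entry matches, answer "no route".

R14

Routes whose prefix contains 178.214.196.1:
  178.0.0.0/7 (178.0.0.0 - 179.255.255.255) -> R22
  178.128.0.0/9 (178.128.0.0 - 178.255.255.255) -> R25
  178.192.0.0/11 (178.192.0.0 - 178.223.255.255) -> R4
  178.214.0.0/15 (178.214.0.0 - 178.215.255.255) -> R29
  178.214.128.0/17 (178.214.128.0 - 178.214.255.255) -> R14
More-specific entries that do NOT match:
  178.214.196.64/28 (178.214.196.64 - 178.214.196.79) does not contain 178.214.196.1
  178.214.197.0/26 (178.214.197.0 - 178.214.197.63) does not contain 178.214.196.1
  186.214.196.0/26 (186.214.196.0 - 186.214.196.63) does not contain 178.214.196.1
  178.214.198.0/24 (178.214.198.0 - 178.214.198.255) does not contain 178.214.196.1
  179.214.196.0/23 (179.214.196.0 - 179.214.197.255) does not contain 178.214.196.1
  178.214.224.0/21 (178.214.224.0 - 178.214.231.255) does not contain 178.214.196.1
  178.215.192.0/18 (178.215.192.0 - 178.215.255.255) does not contain 178.214.196.1
Longest matching prefix is /17 -> next hop R14.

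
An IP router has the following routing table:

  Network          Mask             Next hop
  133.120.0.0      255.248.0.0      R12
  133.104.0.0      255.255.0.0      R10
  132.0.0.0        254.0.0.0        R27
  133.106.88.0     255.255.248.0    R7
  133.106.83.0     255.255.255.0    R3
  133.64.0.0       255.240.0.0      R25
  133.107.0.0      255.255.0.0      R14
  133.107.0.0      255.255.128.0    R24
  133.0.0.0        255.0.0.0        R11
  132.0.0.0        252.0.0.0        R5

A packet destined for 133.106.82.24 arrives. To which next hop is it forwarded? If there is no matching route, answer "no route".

R11

Routes whose prefix contains 133.106.82.24:
  132.0.0.0/6 (132.0.0.0 - 135.255.255.255) -> R5
  132.0.0.0/7 (132.0.0.0 - 133.255.255.255) -> R27
  133.0.0.0/8 (133.0.0.0 - 133.255.255.255) -> R11
More-specific entries that do NOT match:
  133.106.83.0/24 (133.106.83.0 - 133.106.83.255) does not contain 133.106.82.24
  133.106.88.0/21 (133.106.88.0 - 133.106.95.255) does not contain 133.106.82.24
  133.107.0.0/17 (133.107.0.0 - 133.107.127.255) does not contain 133.106.82.24
  133.104.0.0/16 (133.104.0.0 - 133.104.255.255) does not contain 133.106.82.24
  133.107.0.0/16 (133.107.0.0 - 133.107.255.255) does not contain 133.106.82.24
  133.120.0.0/13 (133.120.0.0 - 133.127.255.255) does not contain 133.106.82.24
  133.64.0.0/12 (133.64.0.0 - 133.79.255.255) does not contain 133.106.82.24
Longest matching prefix is /8 -> next hop R11.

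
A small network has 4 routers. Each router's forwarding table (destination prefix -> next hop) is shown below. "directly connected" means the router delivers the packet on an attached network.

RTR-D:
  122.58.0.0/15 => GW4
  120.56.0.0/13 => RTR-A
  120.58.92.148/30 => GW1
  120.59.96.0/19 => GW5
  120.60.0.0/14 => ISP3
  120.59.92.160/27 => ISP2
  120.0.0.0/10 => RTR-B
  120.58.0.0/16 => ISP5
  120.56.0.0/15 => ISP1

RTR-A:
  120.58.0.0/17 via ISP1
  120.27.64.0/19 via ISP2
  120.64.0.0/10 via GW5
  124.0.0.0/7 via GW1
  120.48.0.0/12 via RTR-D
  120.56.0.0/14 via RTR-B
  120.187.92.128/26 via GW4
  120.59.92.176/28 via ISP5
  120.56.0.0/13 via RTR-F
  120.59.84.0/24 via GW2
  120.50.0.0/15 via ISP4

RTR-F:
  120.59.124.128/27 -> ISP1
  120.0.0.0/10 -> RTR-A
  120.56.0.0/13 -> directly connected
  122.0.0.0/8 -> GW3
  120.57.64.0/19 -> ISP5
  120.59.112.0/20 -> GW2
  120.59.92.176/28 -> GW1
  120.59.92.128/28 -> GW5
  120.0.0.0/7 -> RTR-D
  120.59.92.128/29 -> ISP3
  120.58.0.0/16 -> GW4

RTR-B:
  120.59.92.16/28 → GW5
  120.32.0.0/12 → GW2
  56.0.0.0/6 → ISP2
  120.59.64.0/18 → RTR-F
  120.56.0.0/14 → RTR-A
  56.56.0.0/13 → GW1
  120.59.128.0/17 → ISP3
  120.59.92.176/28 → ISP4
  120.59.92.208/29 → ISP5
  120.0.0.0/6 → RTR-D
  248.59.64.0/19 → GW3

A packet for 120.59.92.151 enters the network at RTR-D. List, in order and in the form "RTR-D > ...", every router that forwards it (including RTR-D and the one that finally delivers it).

At RTR-D: longest match for 120.59.92.151 is 120.56.0.0/13 -> RTR-A
At RTR-A: longest match for 120.59.92.151 is 120.56.0.0/14 -> RTR-B
At RTR-B: longest match for 120.59.92.151 is 120.59.64.0/18 -> RTR-F
At RTR-F: longest match for 120.59.92.151 is 120.56.0.0/13 -> directly connected

RTR-D > RTR-A > RTR-B > RTR-F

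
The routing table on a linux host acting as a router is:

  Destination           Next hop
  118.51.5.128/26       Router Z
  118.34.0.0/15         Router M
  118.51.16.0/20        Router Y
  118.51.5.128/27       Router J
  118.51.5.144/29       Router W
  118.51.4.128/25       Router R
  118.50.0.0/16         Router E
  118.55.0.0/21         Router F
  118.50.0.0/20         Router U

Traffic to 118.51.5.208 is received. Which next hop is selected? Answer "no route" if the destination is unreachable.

No entry's prefix contains 118.51.5.208; there is no default route.

no route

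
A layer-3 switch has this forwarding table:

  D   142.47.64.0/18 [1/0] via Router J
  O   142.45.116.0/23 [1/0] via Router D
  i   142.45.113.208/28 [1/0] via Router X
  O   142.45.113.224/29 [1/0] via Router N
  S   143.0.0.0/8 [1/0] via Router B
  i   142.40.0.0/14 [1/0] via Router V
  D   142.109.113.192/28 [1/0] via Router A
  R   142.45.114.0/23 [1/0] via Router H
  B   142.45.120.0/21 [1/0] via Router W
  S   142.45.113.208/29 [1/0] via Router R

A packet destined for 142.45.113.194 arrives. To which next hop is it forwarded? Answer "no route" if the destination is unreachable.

No entry's prefix contains 142.45.113.194; there is no default route.

no route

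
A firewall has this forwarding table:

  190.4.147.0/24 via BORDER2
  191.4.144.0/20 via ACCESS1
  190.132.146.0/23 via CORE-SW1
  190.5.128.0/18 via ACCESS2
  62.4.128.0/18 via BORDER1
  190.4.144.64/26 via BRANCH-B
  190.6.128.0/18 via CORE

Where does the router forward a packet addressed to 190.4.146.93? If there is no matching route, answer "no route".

No entry's prefix contains 190.4.146.93; there is no default route.

no route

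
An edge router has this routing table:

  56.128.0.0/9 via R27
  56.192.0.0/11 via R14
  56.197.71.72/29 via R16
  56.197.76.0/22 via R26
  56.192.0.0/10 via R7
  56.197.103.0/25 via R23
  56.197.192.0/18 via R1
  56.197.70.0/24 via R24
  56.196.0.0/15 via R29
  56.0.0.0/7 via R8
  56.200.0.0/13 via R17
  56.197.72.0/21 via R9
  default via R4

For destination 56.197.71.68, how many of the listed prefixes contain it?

Prefixes containing 56.197.71.68:
  0.0.0.0/0 (default, matches everything)
  56.0.0.0/7 (56.0.0.0 - 57.255.255.255)
  56.128.0.0/9 (56.128.0.0 - 56.255.255.255)
  56.192.0.0/10 (56.192.0.0 - 56.255.255.255)
  56.192.0.0/11 (56.192.0.0 - 56.223.255.255)
  56.196.0.0/15 (56.196.0.0 - 56.197.255.255)
Total matching entries: 6.

6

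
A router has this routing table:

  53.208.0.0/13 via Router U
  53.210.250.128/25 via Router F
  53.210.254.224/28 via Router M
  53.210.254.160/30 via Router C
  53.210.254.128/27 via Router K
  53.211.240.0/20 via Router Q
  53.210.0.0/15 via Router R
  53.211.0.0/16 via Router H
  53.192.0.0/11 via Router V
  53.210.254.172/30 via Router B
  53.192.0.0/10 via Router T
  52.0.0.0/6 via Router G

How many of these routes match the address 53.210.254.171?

5

Prefixes containing 53.210.254.171:
  52.0.0.0/6 (52.0.0.0 - 55.255.255.255)
  53.192.0.0/10 (53.192.0.0 - 53.255.255.255)
  53.192.0.0/11 (53.192.0.0 - 53.223.255.255)
  53.208.0.0/13 (53.208.0.0 - 53.215.255.255)
  53.210.0.0/15 (53.210.0.0 - 53.211.255.255)
Total matching entries: 5.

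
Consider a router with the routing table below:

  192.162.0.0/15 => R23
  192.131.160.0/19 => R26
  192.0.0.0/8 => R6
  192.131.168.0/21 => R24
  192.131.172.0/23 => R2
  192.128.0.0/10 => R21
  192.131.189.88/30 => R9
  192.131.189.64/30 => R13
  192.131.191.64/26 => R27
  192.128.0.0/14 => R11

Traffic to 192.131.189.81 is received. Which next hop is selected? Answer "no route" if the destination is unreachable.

R26

Routes whose prefix contains 192.131.189.81:
  192.0.0.0/8 (192.0.0.0 - 192.255.255.255) -> R6
  192.128.0.0/10 (192.128.0.0 - 192.191.255.255) -> R21
  192.128.0.0/14 (192.128.0.0 - 192.131.255.255) -> R11
  192.131.160.0/19 (192.131.160.0 - 192.131.191.255) -> R26
More-specific entries that do NOT match:
  192.131.189.88/30 (192.131.189.88 - 192.131.189.91) does not contain 192.131.189.81
  192.131.189.64/30 (192.131.189.64 - 192.131.189.67) does not contain 192.131.189.81
  192.131.191.64/26 (192.131.191.64 - 192.131.191.127) does not contain 192.131.189.81
  192.131.172.0/23 (192.131.172.0 - 192.131.173.255) does not contain 192.131.189.81
  192.131.168.0/21 (192.131.168.0 - 192.131.175.255) does not contain 192.131.189.81
Longest matching prefix is /19 -> next hop R26.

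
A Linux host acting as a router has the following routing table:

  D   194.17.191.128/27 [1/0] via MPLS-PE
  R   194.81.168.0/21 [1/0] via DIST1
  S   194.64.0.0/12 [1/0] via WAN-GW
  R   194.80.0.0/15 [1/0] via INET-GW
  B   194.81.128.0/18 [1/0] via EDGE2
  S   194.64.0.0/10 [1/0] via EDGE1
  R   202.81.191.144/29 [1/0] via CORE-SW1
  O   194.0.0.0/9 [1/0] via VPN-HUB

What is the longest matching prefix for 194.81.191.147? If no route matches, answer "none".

194.81.128.0/18

Entries matching 194.81.191.147:
  194.0.0.0/9 (194.0.0.0 - 194.127.255.255)
  194.64.0.0/10 (194.64.0.0 - 194.127.255.255)
  194.80.0.0/15 (194.80.0.0 - 194.81.255.255)
  194.81.128.0/18 (194.81.128.0 - 194.81.191.255)
Most specific is 194.81.128.0/18.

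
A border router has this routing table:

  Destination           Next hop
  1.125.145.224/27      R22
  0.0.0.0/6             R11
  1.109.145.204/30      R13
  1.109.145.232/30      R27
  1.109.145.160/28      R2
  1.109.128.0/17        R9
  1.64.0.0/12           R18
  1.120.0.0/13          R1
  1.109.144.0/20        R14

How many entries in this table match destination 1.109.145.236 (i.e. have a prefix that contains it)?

Prefixes containing 1.109.145.236:
  0.0.0.0/6 (0.0.0.0 - 3.255.255.255)
  1.109.128.0/17 (1.109.128.0 - 1.109.255.255)
  1.109.144.0/20 (1.109.144.0 - 1.109.159.255)
Total matching entries: 3.

3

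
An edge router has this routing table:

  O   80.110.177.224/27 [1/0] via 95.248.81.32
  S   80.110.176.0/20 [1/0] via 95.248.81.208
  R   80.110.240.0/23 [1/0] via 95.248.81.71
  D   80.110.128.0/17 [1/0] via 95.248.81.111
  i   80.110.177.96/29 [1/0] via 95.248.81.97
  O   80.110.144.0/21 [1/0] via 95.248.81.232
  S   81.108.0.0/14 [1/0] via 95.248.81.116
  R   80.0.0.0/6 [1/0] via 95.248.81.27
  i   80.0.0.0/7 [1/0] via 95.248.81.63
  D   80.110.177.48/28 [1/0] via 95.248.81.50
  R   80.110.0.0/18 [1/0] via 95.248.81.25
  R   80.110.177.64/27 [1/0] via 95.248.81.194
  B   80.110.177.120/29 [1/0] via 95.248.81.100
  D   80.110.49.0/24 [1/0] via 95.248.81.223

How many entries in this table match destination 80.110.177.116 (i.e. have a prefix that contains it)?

4

Prefixes containing 80.110.177.116:
  80.0.0.0/6 (80.0.0.0 - 83.255.255.255)
  80.0.0.0/7 (80.0.0.0 - 81.255.255.255)
  80.110.128.0/17 (80.110.128.0 - 80.110.255.255)
  80.110.176.0/20 (80.110.176.0 - 80.110.191.255)
Total matching entries: 4.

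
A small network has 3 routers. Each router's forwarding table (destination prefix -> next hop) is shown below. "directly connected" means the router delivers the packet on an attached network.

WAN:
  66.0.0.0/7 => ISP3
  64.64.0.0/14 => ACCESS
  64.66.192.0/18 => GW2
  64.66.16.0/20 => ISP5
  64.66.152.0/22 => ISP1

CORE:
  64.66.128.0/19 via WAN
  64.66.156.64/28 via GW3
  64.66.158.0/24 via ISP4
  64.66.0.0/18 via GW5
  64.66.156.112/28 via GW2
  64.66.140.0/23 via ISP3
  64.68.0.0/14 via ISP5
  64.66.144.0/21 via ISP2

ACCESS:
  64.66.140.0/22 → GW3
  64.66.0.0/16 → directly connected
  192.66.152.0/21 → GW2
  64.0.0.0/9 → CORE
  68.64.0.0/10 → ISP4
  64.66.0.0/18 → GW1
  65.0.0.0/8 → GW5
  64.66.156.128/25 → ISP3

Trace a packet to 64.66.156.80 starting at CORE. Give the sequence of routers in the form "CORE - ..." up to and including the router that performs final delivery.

CORE - WAN - ACCESS

At CORE: longest match for 64.66.156.80 is 64.66.128.0/19 -> WAN
At WAN: longest match for 64.66.156.80 is 64.64.0.0/14 -> ACCESS
At ACCESS: longest match for 64.66.156.80 is 64.66.0.0/16 -> directly connected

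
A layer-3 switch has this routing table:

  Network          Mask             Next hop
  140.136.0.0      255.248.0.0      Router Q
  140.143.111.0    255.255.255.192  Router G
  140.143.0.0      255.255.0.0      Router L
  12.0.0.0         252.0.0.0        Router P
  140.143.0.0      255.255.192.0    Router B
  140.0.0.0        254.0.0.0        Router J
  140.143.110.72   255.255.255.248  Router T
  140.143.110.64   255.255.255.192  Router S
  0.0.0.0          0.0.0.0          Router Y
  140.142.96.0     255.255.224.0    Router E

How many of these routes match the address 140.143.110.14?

Prefixes containing 140.143.110.14:
  0.0.0.0/0 (default, matches everything)
  140.0.0.0/7 (140.0.0.0 - 141.255.255.255)
  140.136.0.0/13 (140.136.0.0 - 140.143.255.255)
  140.143.0.0/16 (140.143.0.0 - 140.143.255.255)
Total matching entries: 4.

4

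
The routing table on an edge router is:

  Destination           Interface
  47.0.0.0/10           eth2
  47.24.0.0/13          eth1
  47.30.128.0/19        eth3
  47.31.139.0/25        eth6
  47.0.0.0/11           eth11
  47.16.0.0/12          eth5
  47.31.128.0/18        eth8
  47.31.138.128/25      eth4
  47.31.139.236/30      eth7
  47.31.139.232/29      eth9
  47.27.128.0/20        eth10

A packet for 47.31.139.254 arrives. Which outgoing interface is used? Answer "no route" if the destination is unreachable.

Routes whose prefix contains 47.31.139.254:
  47.0.0.0/10 (47.0.0.0 - 47.63.255.255) -> eth2
  47.0.0.0/11 (47.0.0.0 - 47.31.255.255) -> eth11
  47.16.0.0/12 (47.16.0.0 - 47.31.255.255) -> eth5
  47.24.0.0/13 (47.24.0.0 - 47.31.255.255) -> eth1
  47.31.128.0/18 (47.31.128.0 - 47.31.191.255) -> eth8
More-specific entries that do NOT match:
  47.31.139.236/30 (47.31.139.236 - 47.31.139.239) does not contain 47.31.139.254
  47.31.139.232/29 (47.31.139.232 - 47.31.139.239) does not contain 47.31.139.254
  47.31.139.0/25 (47.31.139.0 - 47.31.139.127) does not contain 47.31.139.254
  47.31.138.128/25 (47.31.138.128 - 47.31.138.255) does not contain 47.31.139.254
  47.27.128.0/20 (47.27.128.0 - 47.27.143.255) does not contain 47.31.139.254
  47.30.128.0/19 (47.30.128.0 - 47.30.159.255) does not contain 47.31.139.254
Longest matching prefix is /18 -> interface eth8.

eth8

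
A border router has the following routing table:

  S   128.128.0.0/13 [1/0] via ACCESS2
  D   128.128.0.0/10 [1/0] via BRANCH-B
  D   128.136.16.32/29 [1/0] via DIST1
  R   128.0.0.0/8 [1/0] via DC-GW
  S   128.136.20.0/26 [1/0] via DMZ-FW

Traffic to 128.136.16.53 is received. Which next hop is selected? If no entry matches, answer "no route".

BRANCH-B

Routes whose prefix contains 128.136.16.53:
  128.0.0.0/8 (128.0.0.0 - 128.255.255.255) -> DC-GW
  128.128.0.0/10 (128.128.0.0 - 128.191.255.255) -> BRANCH-B
More-specific entries that do NOT match:
  128.136.16.32/29 (128.136.16.32 - 128.136.16.39) does not contain 128.136.16.53
  128.136.20.0/26 (128.136.20.0 - 128.136.20.63) does not contain 128.136.16.53
  128.128.0.0/13 (128.128.0.0 - 128.135.255.255) does not contain 128.136.16.53
Longest matching prefix is /10 -> next hop BRANCH-B.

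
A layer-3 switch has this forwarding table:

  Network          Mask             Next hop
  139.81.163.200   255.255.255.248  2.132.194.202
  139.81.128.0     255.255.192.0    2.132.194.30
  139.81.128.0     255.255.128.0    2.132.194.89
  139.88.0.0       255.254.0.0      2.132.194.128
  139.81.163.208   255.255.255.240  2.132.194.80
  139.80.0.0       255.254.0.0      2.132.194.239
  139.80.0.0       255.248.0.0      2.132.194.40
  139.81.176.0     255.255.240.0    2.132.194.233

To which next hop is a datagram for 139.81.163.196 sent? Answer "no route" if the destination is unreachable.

Routes whose prefix contains 139.81.163.196:
  139.80.0.0/13 (139.80.0.0 - 139.87.255.255) -> 2.132.194.40
  139.80.0.0/15 (139.80.0.0 - 139.81.255.255) -> 2.132.194.239
  139.81.128.0/17 (139.81.128.0 - 139.81.255.255) -> 2.132.194.89
  139.81.128.0/18 (139.81.128.0 - 139.81.191.255) -> 2.132.194.30
More-specific entries that do NOT match:
  139.81.163.200/29 (139.81.163.200 - 139.81.163.207) does not contain 139.81.163.196
  139.81.163.208/28 (139.81.163.208 - 139.81.163.223) does not contain 139.81.163.196
  139.81.176.0/20 (139.81.176.0 - 139.81.191.255) does not contain 139.81.163.196
Longest matching prefix is /18 -> next hop 2.132.194.30.

2.132.194.30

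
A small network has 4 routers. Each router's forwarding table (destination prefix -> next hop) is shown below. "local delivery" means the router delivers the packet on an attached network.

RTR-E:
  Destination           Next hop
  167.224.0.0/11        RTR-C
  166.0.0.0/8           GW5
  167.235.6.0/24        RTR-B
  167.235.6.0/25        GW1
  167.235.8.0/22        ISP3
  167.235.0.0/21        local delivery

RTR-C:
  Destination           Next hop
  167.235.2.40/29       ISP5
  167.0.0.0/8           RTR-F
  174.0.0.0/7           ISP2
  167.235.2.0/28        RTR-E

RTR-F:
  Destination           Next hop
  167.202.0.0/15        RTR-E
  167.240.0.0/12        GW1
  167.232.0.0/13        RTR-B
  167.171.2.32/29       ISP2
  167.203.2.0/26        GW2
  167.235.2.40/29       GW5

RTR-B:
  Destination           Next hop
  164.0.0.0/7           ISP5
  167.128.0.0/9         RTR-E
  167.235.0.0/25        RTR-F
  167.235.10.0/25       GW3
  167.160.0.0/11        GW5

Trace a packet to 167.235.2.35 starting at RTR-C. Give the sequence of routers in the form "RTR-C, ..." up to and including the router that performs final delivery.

At RTR-C: longest match for 167.235.2.35 is 167.0.0.0/8 -> RTR-F
At RTR-F: longest match for 167.235.2.35 is 167.232.0.0/13 -> RTR-B
At RTR-B: longest match for 167.235.2.35 is 167.128.0.0/9 -> RTR-E
At RTR-E: longest match for 167.235.2.35 is 167.235.0.0/21 -> local delivery

RTR-C, RTR-F, RTR-B, RTR-E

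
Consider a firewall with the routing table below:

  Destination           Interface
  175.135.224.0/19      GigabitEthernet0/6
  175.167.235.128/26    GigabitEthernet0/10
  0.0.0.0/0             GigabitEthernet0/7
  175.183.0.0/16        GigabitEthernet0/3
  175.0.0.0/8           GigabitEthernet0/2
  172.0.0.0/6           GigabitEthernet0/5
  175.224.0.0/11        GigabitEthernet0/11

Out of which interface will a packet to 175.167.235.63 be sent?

Routes whose prefix contains 175.167.235.63:
  0.0.0.0/0 (default, matches everything) -> GigabitEthernet0/7
  172.0.0.0/6 (172.0.0.0 - 175.255.255.255) -> GigabitEthernet0/5
  175.0.0.0/8 (175.0.0.0 - 175.255.255.255) -> GigabitEthernet0/2
More-specific entries that do NOT match:
  175.167.235.128/26 (175.167.235.128 - 175.167.235.191) does not contain 175.167.235.63
  175.135.224.0/19 (175.135.224.0 - 175.135.255.255) does not contain 175.167.235.63
  175.183.0.0/16 (175.183.0.0 - 175.183.255.255) does not contain 175.167.235.63
  175.224.0.0/11 (175.224.0.0 - 175.255.255.255) does not contain 175.167.235.63
Longest matching prefix is /8 -> interface GigabitEthernet0/2.

GigabitEthernet0/2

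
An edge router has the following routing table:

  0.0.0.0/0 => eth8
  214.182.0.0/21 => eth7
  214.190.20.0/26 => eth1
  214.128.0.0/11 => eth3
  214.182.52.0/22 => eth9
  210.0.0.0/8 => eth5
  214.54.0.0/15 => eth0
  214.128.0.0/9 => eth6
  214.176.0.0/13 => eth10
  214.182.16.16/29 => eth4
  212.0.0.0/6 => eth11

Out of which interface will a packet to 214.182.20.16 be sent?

Routes whose prefix contains 214.182.20.16:
  0.0.0.0/0 (default, matches everything) -> eth8
  212.0.0.0/6 (212.0.0.0 - 215.255.255.255) -> eth11
  214.128.0.0/9 (214.128.0.0 - 214.255.255.255) -> eth6
  214.176.0.0/13 (214.176.0.0 - 214.183.255.255) -> eth10
More-specific entries that do NOT match:
  214.182.16.16/29 (214.182.16.16 - 214.182.16.23) does not contain 214.182.20.16
  214.190.20.0/26 (214.190.20.0 - 214.190.20.63) does not contain 214.182.20.16
  214.182.52.0/22 (214.182.52.0 - 214.182.55.255) does not contain 214.182.20.16
  214.182.0.0/21 (214.182.0.0 - 214.182.7.255) does not contain 214.182.20.16
  214.54.0.0/15 (214.54.0.0 - 214.55.255.255) does not contain 214.182.20.16
Longest matching prefix is /13 -> interface eth10.

eth10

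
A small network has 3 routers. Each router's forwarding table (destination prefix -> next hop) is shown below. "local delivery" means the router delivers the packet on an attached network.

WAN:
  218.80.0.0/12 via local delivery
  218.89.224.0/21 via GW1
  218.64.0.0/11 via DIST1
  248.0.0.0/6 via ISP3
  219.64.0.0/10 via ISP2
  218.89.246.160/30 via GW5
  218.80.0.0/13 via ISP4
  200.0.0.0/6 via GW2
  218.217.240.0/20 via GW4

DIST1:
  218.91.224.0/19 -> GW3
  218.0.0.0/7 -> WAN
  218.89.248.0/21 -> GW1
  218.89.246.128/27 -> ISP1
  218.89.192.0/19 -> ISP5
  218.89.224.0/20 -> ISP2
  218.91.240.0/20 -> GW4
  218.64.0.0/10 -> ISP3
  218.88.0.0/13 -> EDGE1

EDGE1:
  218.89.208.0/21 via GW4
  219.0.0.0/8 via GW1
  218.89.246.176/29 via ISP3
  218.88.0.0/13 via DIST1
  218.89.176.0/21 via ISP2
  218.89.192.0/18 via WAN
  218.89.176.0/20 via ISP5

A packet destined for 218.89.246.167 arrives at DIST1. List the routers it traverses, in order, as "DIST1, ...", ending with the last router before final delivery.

At DIST1: longest match for 218.89.246.167 is 218.88.0.0/13 -> EDGE1
At EDGE1: longest match for 218.89.246.167 is 218.89.192.0/18 -> WAN
At WAN: longest match for 218.89.246.167 is 218.80.0.0/12 -> local delivery

DIST1, EDGE1, WAN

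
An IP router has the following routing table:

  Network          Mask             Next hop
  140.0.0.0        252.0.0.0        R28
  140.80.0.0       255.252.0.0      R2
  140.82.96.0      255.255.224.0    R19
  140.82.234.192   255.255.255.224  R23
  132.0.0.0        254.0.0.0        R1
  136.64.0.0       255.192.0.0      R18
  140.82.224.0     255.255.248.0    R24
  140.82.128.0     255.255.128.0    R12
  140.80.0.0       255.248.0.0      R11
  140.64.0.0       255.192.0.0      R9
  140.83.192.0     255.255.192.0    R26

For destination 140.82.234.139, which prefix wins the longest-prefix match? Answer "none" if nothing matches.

Entries matching 140.82.234.139:
  140.0.0.0/6 (140.0.0.0 - 143.255.255.255)
  140.64.0.0/10 (140.64.0.0 - 140.127.255.255)
  140.80.0.0/13 (140.80.0.0 - 140.87.255.255)
  140.80.0.0/14 (140.80.0.0 - 140.83.255.255)
  140.82.128.0/17 (140.82.128.0 - 140.82.255.255)
Most specific is 140.82.128.0/17.

140.82.128.0/17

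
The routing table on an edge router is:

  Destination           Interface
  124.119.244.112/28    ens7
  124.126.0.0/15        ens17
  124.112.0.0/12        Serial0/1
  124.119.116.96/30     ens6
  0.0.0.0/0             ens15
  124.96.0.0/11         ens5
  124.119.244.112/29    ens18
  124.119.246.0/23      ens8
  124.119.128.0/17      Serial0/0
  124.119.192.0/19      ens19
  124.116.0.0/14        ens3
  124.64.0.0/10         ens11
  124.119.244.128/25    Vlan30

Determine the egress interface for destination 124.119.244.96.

Serial0/0

Routes whose prefix contains 124.119.244.96:
  0.0.0.0/0 (default, matches everything) -> ens15
  124.64.0.0/10 (124.64.0.0 - 124.127.255.255) -> ens11
  124.96.0.0/11 (124.96.0.0 - 124.127.255.255) -> ens5
  124.112.0.0/12 (124.112.0.0 - 124.127.255.255) -> Serial0/1
  124.116.0.0/14 (124.116.0.0 - 124.119.255.255) -> ens3
  124.119.128.0/17 (124.119.128.0 - 124.119.255.255) -> Serial0/0
More-specific entries that do NOT match:
  124.119.116.96/30 (124.119.116.96 - 124.119.116.99) does not contain 124.119.244.96
  124.119.244.112/29 (124.119.244.112 - 124.119.244.119) does not contain 124.119.244.96
  124.119.244.112/28 (124.119.244.112 - 124.119.244.127) does not contain 124.119.244.96
  124.119.244.128/25 (124.119.244.128 - 124.119.244.255) does not contain 124.119.244.96
  124.119.246.0/23 (124.119.246.0 - 124.119.247.255) does not contain 124.119.244.96
  124.119.192.0/19 (124.119.192.0 - 124.119.223.255) does not contain 124.119.244.96
Longest matching prefix is /17 -> interface Serial0/0.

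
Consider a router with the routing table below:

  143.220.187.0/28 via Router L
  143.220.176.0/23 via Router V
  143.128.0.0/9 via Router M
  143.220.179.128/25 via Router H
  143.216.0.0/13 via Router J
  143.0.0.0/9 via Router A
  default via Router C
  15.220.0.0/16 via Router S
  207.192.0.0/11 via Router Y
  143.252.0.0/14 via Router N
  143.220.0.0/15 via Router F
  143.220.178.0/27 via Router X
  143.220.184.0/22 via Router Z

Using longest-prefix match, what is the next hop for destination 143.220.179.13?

Router F

Routes whose prefix contains 143.220.179.13:
  0.0.0.0/0 (default, matches everything) -> Router C
  143.128.0.0/9 (143.128.0.0 - 143.255.255.255) -> Router M
  143.216.0.0/13 (143.216.0.0 - 143.223.255.255) -> Router J
  143.220.0.0/15 (143.220.0.0 - 143.221.255.255) -> Router F
More-specific entries that do NOT match:
  143.220.187.0/28 (143.220.187.0 - 143.220.187.15) does not contain 143.220.179.13
  143.220.178.0/27 (143.220.178.0 - 143.220.178.31) does not contain 143.220.179.13
  143.220.179.128/25 (143.220.179.128 - 143.220.179.255) does not contain 143.220.179.13
  143.220.176.0/23 (143.220.176.0 - 143.220.177.255) does not contain 143.220.179.13
  143.220.184.0/22 (143.220.184.0 - 143.220.187.255) does not contain 143.220.179.13
  15.220.0.0/16 (15.220.0.0 - 15.220.255.255) does not contain 143.220.179.13
Longest matching prefix is /15 -> next hop Router F.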